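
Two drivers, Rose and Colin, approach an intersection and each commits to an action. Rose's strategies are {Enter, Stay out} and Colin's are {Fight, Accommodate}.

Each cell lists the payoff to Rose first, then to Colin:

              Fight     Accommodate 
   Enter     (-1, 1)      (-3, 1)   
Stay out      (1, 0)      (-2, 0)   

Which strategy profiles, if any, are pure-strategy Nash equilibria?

(Stay out, Fight) and (Stay out, Accommodate)

(Enter, Fight): Rose prefers Stay out (1 > -1) — not an equilibrium.
(Enter, Accommodate): Rose prefers Stay out (-2 > -3) — not an equilibrium.
(Stay out, Fight): Rose gets 1 ≥ -1 from Enter, and Colin gets 0 ≥ 0 from Accommodate — Nash equilibrium.
(Stay out, Accommodate): Rose gets -2 ≥ -3 from Enter, and Colin gets 0 ≥ 0 from Fight — Nash equilibrium.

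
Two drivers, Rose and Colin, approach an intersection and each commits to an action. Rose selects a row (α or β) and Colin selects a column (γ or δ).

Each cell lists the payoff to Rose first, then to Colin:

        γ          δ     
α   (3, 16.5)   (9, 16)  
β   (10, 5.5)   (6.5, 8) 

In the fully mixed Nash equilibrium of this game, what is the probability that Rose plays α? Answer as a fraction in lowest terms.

Let x be the probability that Rose plays α. In a completely mixed equilibrium, Colin must be indifferent between γ and δ.
Colin's expected payoff from γ is 16.5x + 5.5(1−x); from δ it is 16x + 8(1−x).
Setting these equal: 11x + 5.5 = 8x + 8, so x = 5/6.

5/6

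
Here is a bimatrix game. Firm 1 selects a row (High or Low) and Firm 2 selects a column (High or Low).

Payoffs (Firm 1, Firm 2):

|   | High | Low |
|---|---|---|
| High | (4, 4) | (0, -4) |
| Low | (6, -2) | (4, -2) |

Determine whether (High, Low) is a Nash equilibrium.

No

At (High, Low), Firm 1 earns 0; switching to Low would give 4, so Firm 1 would deviate.
Firm 2 earns -4; switching to High would give 4, so Firm 2 would deviate.
Since at least one player can profitably deviate, this is not a Nash equilibrium.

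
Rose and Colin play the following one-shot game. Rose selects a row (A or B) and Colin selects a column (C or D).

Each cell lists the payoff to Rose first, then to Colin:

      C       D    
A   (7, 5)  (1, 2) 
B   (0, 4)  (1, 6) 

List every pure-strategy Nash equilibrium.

(A, C): Rose gets 7 ≥ 0 from B, and Colin gets 5 ≥ 2 from D — Nash equilibrium.
(A, D): Colin prefers C (5 > 2) — not an equilibrium.
(B, C): Rose prefers A (7 > 0); Colin prefers D (6 > 4) — not an equilibrium.
(B, D): Rose gets 1 ≥ 1 from A, and Colin gets 6 ≥ 4 from C — Nash equilibrium.

(A, C) and (B, D)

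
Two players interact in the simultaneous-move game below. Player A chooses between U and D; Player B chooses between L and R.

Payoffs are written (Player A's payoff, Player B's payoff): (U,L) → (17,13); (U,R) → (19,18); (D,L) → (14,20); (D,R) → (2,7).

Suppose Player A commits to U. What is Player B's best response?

Against U, Player B earns 13 from L and 18 from R.
So R is the best response.

R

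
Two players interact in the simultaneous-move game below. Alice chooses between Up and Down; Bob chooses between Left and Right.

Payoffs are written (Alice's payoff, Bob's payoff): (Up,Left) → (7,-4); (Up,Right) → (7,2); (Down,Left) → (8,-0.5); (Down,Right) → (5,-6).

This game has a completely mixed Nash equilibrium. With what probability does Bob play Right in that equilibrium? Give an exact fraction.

Let q be the probability that Bob plays Left. In a completely mixed equilibrium, Alice must be indifferent between Up and Down.
Alice's expected payoff from Up is 7q + 7(1−q); from Down it is 8q + 5(1−q).
Setting these equal: 7 = 3q + 5, so q = 2/3.
Therefore Bob plays Right with probability 1 − 2/3 = 1/3.

1/3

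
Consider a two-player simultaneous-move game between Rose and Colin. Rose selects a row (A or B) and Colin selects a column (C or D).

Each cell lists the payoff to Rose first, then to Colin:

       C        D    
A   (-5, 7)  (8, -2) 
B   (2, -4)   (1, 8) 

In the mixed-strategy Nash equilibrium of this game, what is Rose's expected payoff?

3/2

First find y, the probability Colin plays C, from Rose's indifference between A and B: −5y + 8(1−y) = 2y + (1−y), giving y = 1/2.
Since Rose is indifferent in equilibrium, Rose's expected payoff equals the payoff from either row against (1/2, 1/2). Using A: −5(1/2) + 8(1/2) = 3/2.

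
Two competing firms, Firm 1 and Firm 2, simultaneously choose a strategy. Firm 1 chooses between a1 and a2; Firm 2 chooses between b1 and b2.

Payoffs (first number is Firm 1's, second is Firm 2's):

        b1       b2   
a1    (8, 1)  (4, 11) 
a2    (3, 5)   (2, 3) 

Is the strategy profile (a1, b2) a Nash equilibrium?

Yes

At (a1, b2), Firm 1 earns 4; switching to a2 would give 2, so Firm 1 has no profitable deviation.
Firm 2 earns 11; switching to b1 would give 1, so Firm 2 has no profitable deviation.
Neither player can gain by a unilateral deviation, so this profile is a Nash equilibrium.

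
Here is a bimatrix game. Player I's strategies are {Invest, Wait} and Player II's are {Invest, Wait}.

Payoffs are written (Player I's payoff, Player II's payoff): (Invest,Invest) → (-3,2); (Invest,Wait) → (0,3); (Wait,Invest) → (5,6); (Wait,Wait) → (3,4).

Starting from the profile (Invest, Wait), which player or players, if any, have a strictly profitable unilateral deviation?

Player I

Player I at (Invest, Wait) earns 0; deviating to Wait yields 3 — a strict improvement.
Player II earns 3; deviating to Invest yields 2 — not better.
Only Player I has a strictly profitable deviation.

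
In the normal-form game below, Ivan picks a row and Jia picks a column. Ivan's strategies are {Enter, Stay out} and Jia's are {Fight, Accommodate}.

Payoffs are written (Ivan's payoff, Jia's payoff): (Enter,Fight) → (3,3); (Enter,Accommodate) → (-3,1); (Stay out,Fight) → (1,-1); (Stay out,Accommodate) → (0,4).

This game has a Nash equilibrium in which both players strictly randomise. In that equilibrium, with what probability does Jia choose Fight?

3/5

Let c be the probability that Jia plays Fight. In a completely mixed equilibrium, Ivan must be indifferent between Enter and Stay out.
Ivan's expected payoff from Enter is 3c − 3(1−c); from Stay out it is c.
Setting these equal: 6c − 3 = c, so c = 3/5.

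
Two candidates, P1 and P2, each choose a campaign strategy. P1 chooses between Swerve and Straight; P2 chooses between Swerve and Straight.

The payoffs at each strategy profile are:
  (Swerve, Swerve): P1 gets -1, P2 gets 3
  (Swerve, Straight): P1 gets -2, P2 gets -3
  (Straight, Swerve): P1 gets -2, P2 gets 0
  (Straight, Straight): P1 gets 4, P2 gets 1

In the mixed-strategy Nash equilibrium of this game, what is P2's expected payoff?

3/7

First find p, the probability P1 plays Swerve, from P2's indifference between Swerve and Straight: 3p = −3p + (1−p), giving p = 1/7.
Since P2 is indifferent in equilibrium, P2's expected payoff equals the payoff from either column against (1/7, 6/7). Using Swerve: 3(1/7) = 3/7.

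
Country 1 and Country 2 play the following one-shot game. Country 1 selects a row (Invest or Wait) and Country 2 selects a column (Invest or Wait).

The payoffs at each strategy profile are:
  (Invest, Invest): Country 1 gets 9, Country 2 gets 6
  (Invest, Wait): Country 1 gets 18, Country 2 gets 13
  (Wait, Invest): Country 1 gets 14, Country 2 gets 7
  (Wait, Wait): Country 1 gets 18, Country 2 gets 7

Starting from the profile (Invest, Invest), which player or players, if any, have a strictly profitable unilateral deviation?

Country 1 at (Invest, Invest) earns 9; deviating to Wait yields 14 — a strict improvement.
Country 2 earns 6; deviating to Wait yields 13 — a strict improvement.
Both Country 1 and Country 2 have strictly profitable deviations.

Both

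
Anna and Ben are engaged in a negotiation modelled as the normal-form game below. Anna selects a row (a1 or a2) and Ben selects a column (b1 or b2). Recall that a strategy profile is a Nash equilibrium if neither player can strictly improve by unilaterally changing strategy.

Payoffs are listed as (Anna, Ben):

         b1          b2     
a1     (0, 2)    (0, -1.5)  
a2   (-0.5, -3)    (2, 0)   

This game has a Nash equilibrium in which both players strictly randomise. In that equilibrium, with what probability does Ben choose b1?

Let c be the probability that Ben plays b1. In a completely mixed equilibrium, Anna must be indifferent between a1 and a2.
Anna's expected payoff from a1 is 0; from a2 it is −0.5c + 2(1−c).
Setting these equal: 0 = −2.5c + 2, so c = 4/5.

4/5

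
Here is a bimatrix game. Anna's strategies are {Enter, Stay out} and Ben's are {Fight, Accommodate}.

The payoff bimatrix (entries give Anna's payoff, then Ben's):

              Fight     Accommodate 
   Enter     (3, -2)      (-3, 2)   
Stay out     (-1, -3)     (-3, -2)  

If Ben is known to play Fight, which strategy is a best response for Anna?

Enter

Against Fight, Anna earns 3 from Enter and -1 from Stay out.
So Enter is the best response.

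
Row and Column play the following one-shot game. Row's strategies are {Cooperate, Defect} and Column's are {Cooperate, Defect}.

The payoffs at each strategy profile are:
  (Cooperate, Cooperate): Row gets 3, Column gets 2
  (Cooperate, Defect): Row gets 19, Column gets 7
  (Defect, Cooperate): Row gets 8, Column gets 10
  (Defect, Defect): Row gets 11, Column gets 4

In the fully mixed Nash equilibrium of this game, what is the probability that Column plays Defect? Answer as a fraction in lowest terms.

Let c be the probability that Column plays Cooperate. In a completely mixed equilibrium, Row must be indifferent between Cooperate and Defect.
Row's expected payoff from Cooperate is 3c + 19(1−c); from Defect it is 8c + 11(1−c).
Setting these equal: −16c + 19 = −3c + 11, so c = 8/13.
Therefore Column plays Defect with probability 1 − 8/13 = 5/13.

5/13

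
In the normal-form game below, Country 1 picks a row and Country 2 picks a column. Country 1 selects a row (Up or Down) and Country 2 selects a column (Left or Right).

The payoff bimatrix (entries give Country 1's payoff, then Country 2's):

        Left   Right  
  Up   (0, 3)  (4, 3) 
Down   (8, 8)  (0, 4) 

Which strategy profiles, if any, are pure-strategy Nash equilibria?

(Up, Right) and (Down, Left)

(Up, Left): Country 1 prefers Down (8 > 0) — not an equilibrium.
(Up, Right): Country 1 gets 4 ≥ 0 from Down, and Country 2 gets 3 ≥ 3 from Left — Nash equilibrium.
(Down, Left): Country 1 gets 8 ≥ 0 from Up, and Country 2 gets 8 ≥ 4 from Right — Nash equilibrium.
(Down, Right): Country 1 prefers Up (4 > 0); Country 2 prefers Left (8 > 4) — not an equilibrium.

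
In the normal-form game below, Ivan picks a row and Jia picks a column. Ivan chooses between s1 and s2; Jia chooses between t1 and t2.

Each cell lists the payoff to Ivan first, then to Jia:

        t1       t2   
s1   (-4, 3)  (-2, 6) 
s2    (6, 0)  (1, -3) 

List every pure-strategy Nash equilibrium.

(s2, t1)

(s1, t1): Ivan prefers s2 (6 > -4); Jia prefers t2 (6 > 3) — not an equilibrium.
(s1, t2): Ivan prefers s2 (1 > -2) — not an equilibrium.
(s2, t1): Ivan gets 6 ≥ -4 from s1, and Jia gets 0 ≥ -3 from t2 — Nash equilibrium.
(s2, t2): Jia prefers t1 (0 > -3) — not an equilibrium.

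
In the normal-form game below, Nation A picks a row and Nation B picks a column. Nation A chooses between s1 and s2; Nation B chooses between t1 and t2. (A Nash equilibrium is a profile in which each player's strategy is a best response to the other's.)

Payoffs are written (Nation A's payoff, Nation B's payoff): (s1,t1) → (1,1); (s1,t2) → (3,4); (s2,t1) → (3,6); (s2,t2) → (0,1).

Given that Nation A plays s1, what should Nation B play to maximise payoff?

Against s1, Nation B earns 1 from t1 and 4 from t2.
So t2 is the best response.

t2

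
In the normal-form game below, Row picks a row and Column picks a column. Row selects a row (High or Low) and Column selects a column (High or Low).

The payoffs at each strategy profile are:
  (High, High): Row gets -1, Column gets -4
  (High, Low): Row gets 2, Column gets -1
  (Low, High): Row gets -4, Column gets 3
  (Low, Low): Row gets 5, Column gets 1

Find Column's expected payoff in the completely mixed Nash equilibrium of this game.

1/5

First find x, the probability Row plays High, from Column's indifference between High and Low: −4x + 3(1−x) = −x + (1−x), giving x = 2/5.
Since Column is indifferent in equilibrium, Column's expected payoff equals the payoff from either column against (2/5, 3/5). Using High: −4(2/5) + 3(3/5) = 1/5.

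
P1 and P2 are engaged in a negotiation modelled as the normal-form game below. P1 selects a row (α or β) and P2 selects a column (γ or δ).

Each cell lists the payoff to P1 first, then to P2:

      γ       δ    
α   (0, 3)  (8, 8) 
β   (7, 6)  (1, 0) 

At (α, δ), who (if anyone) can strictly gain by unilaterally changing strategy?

Neither

P1 at (α, δ) earns 8; deviating to β yields 1 — not better.
P2 earns 8; deviating to γ yields 3 — not better.
Neither player can strictly improve; the profile is a Nash equilibrium.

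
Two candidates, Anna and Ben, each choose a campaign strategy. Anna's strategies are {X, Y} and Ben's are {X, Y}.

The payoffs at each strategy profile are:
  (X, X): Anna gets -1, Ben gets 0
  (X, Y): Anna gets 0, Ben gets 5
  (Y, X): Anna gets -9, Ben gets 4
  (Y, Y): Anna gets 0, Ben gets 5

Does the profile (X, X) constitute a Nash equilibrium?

No

At (X, X), Anna earns -1; switching to Y would give -9, so Anna has no profitable deviation.
Ben earns 0; switching to Y would give 5, so Ben would deviate.
Since at least one player can profitably deviate, this is not a Nash equilibrium.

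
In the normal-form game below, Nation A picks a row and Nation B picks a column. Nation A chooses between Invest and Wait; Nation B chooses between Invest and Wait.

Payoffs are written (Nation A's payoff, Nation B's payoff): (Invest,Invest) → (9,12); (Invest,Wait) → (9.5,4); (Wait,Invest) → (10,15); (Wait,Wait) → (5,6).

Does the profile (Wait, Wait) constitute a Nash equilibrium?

No

At (Wait, Wait), Nation A earns 5; switching to Invest would give 9.5, so Nation A would deviate.
Nation B earns 6; switching to Invest would give 15, so Nation B would deviate.
Since at least one player can profitably deviate, this is not a Nash equilibrium.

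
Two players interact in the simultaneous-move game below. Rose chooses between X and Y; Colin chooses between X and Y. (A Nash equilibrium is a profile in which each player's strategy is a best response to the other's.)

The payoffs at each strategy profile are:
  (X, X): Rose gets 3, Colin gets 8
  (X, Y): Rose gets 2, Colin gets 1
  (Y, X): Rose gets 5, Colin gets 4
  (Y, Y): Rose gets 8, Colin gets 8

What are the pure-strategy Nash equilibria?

(X, X): Rose prefers Y (5 > 3) — not an equilibrium.
(X, Y): Rose prefers Y (8 > 2); Colin prefers X (8 > 1) — not an equilibrium.
(Y, X): Colin prefers Y (8 > 4) — not an equilibrium.
(Y, Y): Rose gets 8 ≥ 2 from X, and Colin gets 8 ≥ 4 from X — Nash equilibrium.

(Y, Y)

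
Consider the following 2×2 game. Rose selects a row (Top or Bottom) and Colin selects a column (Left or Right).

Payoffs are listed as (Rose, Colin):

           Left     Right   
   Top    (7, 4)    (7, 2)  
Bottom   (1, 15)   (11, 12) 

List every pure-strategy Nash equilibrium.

(Top, Left): Rose gets 7 ≥ 1 from Bottom, and Colin gets 4 ≥ 2 from Right — Nash equilibrium.
(Top, Right): Rose prefers Bottom (11 > 7); Colin prefers Left (4 > 2) — not an equilibrium.
(Bottom, Left): Rose prefers Top (7 > 1) — not an equilibrium.
(Bottom, Right): Colin prefers Left (15 > 12) — not an equilibrium.

(Top, Left)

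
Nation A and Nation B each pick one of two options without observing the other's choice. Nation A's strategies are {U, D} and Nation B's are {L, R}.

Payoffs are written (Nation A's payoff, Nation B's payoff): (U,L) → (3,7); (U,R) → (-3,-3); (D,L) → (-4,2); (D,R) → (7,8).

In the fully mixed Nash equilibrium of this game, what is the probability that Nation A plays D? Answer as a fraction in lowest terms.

5/8

Let p be the probability that Nation A plays U. In a completely mixed equilibrium, Nation B must be indifferent between L and R.
Nation B's expected payoff from L is 7p + 2(1−p); from R it is −3p + 8(1−p).
Setting these equal: 5p + 2 = −11p + 8, so p = 3/8.
Therefore Nation A plays D with probability 1 − 3/8 = 5/8.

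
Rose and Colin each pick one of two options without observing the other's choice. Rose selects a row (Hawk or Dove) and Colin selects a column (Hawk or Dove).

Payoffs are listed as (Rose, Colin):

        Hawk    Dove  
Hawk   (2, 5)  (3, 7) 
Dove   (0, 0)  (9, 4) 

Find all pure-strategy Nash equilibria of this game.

(Hawk, Hawk): Colin prefers Dove (7 > 5) — not an equilibrium.
(Hawk, Dove): Rose prefers Dove (9 > 3) — not an equilibrium.
(Dove, Hawk): Rose prefers Hawk (2 > 0); Colin prefers Dove (4 > 0) — not an equilibrium.
(Dove, Dove): Rose gets 9 ≥ 3 from Hawk, and Colin gets 4 ≥ 0 from Hawk — Nash equilibrium.

(Dove, Dove)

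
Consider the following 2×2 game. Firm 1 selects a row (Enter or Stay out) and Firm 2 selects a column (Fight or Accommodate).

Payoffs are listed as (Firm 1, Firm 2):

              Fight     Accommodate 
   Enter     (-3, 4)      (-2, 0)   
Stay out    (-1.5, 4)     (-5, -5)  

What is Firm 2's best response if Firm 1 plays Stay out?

Against Stay out, Firm 2 earns 4 from Fight and -5 from Accommodate.
So Fight is the best response.

Fight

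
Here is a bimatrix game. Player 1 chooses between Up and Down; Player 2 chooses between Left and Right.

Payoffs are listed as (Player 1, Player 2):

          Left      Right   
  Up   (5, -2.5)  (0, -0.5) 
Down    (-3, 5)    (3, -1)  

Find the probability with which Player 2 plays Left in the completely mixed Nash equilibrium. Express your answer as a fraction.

Let q be the probability that Player 2 plays Left. In a completely mixed equilibrium, Player 1 must be indifferent between Up and Down.
Player 1's expected payoff from Up is 5q; from Down it is −3q + 3(1−q).
Setting these equal: 5q = −6q + 3, so q = 3/11.

3/11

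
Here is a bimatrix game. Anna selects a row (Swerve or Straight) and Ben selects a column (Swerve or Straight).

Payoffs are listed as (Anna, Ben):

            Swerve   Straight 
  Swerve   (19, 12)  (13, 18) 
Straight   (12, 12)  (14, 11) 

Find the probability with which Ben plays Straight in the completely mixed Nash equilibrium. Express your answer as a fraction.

Let y be the probability that Ben plays Swerve. In a completely mixed equilibrium, Anna must be indifferent between Swerve and Straight.
Anna's expected payoff from Swerve is 19y + 13(1−y); from Straight it is 12y + 14(1−y).
Setting these equal: 6y + 13 = −2y + 14, so y = 1/8.
Therefore Ben plays Straight with probability 1 − 1/8 = 7/8.

7/8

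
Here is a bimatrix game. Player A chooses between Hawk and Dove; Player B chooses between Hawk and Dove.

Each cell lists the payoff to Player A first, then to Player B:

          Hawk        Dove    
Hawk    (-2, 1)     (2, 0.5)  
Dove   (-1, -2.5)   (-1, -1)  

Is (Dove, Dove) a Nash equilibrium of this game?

No

At (Dove, Dove), Player A earns -1; switching to Hawk would give 2, so Player A would deviate.
Player B earns -1; switching to Hawk would give -2.5, so Player B has no profitable deviation.
Since at least one player can profitably deviate, this is not a Nash equilibrium.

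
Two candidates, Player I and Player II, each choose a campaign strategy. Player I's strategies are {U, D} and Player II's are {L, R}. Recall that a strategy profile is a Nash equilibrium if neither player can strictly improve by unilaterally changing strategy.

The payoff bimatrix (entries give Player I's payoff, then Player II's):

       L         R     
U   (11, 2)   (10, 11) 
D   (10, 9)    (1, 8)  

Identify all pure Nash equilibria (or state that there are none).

(U, L): Player II prefers R (11 > 2) — not an equilibrium.
(U, R): Player I gets 10 ≥ 1 from D, and Player II gets 11 ≥ 2 from L — Nash equilibrium.
(D, L): Player I prefers U (11 > 10) — not an equilibrium.
(D, R): Player I prefers U (10 > 1); Player II prefers L (9 > 8) — not an equilibrium.

(U, R)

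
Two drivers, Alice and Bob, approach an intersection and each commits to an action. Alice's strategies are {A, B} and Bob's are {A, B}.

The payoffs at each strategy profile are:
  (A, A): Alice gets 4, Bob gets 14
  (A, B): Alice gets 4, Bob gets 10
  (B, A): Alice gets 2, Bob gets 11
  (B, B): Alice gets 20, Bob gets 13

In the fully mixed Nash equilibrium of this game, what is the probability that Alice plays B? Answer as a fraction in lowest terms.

2/3

Let p be the probability that Alice plays A. In a completely mixed equilibrium, Bob must be indifferent between A and B.
Bob's expected payoff from A is 14p + 11(1−p); from B it is 10p + 13(1−p).
Setting these equal: 3p + 11 = −3p + 13, so p = 1/3.
Therefore Alice plays B with probability 1 − 1/3 = 2/3.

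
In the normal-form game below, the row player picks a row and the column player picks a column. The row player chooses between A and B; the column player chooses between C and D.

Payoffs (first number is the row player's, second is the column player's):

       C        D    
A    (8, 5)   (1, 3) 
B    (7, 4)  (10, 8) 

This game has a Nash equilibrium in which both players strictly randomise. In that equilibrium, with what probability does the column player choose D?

1/10

Let y be the probability that the column player plays C. In a completely mixed equilibrium, the row player must be indifferent between A and B.
The row player's expected payoff from A is 8y + (1−y); from B it is 7y + 10(1−y).
Setting these equal: 7y + 1 = −3y + 10, so y = 9/10.
Therefore the column player plays D with probability 1 − 9/10 = 1/10.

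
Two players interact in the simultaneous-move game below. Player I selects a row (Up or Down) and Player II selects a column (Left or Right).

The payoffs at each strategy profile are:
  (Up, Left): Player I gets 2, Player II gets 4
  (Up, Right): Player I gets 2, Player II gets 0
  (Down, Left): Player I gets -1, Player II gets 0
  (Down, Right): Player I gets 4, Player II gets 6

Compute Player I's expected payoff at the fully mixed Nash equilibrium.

2

First find y, the probability Player II plays Left, from Player I's indifference between Up and Down: 2y + 2(1−y) = −y + 4(1−y), giving y = 2/5.
Since Player I is indifferent in equilibrium, Player I's expected payoff equals the payoff from either row against (2/5, 3/5). Using Up: 2(2/5) + 2(3/5) = 2.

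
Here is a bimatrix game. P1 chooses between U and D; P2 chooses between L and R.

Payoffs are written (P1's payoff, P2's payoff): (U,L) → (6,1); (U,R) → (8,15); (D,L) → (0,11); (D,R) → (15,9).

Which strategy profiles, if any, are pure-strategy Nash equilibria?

none

(U, L): P2 prefers R (15 > 1) — not an equilibrium.
(U, R): P1 prefers D (15 > 8) — not an equilibrium.
(D, L): P1 prefers U (6 > 0) — not an equilibrium.
(D, R): P2 prefers L (11 > 9) — not an equilibrium.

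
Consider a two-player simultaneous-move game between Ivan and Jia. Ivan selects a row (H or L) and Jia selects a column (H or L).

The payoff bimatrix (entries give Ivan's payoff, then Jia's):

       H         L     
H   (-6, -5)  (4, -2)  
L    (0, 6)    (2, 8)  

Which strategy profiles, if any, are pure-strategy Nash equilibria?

(H, L)

(H, H): Ivan prefers L (0 > -6); Jia prefers L (-2 > -5) — not an equilibrium.
(H, L): Ivan gets 4 ≥ 2 from L, and Jia gets -2 ≥ -5 from H — Nash equilibrium.
(L, H): Jia prefers L (8 > 6) — not an equilibrium.
(L, L): Ivan prefers H (4 > 2) — not an equilibrium.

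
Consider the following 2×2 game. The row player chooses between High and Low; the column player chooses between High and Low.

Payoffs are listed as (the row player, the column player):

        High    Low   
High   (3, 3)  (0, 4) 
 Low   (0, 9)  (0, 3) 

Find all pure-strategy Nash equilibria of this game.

(High, High): the column player prefers Low (4 > 3) — not an equilibrium.
(High, Low): the row player gets 0 ≥ 0 from Low, and the column player gets 4 ≥ 3 from High — Nash equilibrium.
(Low, High): the row player prefers High (3 > 0) — not an equilibrium.
(Low, Low): the column player prefers High (9 > 3) — not an equilibrium.

(High, Low)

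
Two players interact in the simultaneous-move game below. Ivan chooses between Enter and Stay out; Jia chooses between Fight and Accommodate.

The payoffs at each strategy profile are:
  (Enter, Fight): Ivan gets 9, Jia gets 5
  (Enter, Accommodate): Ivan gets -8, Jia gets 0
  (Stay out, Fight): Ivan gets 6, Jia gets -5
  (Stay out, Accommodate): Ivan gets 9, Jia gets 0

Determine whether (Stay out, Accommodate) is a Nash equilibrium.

Yes

At (Stay out, Accommodate), Ivan earns 9; switching to Enter would give -8, so Ivan has no profitable deviation.
Jia earns 0; switching to Fight would give -5, so Jia has no profitable deviation.
Neither player can gain by a unilateral deviation, so this profile is a Nash equilibrium.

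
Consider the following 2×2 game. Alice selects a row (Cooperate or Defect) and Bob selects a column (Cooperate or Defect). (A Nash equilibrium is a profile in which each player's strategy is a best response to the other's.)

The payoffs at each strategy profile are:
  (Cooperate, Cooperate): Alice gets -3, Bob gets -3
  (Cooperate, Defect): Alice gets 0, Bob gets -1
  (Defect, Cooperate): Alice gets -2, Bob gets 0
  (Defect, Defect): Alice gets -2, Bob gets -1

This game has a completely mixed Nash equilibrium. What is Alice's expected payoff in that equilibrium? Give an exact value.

-2

First find y, the probability Bob plays Cooperate, from Alice's indifference between Cooperate and Defect: −3y = −2y − 2(1−y), giving y = 2/3.
Since Alice is indifferent in equilibrium, Alice's expected payoff equals the payoff from either row against (2/3, 1/3). Using Cooperate: −3(2/3) = -2.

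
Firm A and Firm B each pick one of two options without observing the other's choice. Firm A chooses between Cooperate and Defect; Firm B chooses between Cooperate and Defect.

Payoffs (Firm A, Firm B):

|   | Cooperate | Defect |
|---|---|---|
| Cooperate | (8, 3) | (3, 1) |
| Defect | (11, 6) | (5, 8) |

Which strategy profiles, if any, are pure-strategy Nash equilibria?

(Defect, Defect)

(Cooperate, Cooperate): Firm A prefers Defect (11 > 8) — not an equilibrium.
(Cooperate, Defect): Firm A prefers Defect (5 > 3); Firm B prefers Cooperate (3 > 1) — not an equilibrium.
(Defect, Cooperate): Firm B prefers Defect (8 > 6) — not an equilibrium.
(Defect, Defect): Firm A gets 5 ≥ 3 from Cooperate, and Firm B gets 8 ≥ 6 from Cooperate — Nash equilibrium.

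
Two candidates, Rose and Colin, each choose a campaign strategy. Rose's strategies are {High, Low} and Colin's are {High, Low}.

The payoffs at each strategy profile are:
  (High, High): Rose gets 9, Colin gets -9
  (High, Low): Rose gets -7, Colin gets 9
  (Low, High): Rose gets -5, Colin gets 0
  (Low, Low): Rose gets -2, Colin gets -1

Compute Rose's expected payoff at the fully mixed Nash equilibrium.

First find y, the probability Colin plays High, from Rose's indifference between High and Low: 9y − 7(1−y) = −5y − 2(1−y), giving y = 5/19.
Since Rose is indifferent in equilibrium, Rose's expected payoff equals the payoff from either row against (5/19, 14/19). Using High: 9(5/19) − 7(14/19) = -53/19.

-53/19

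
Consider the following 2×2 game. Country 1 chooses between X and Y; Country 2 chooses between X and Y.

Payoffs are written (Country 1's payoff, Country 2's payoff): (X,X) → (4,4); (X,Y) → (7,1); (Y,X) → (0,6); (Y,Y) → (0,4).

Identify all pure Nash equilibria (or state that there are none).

(X, X): Country 1 gets 4 ≥ 0 from Y, and Country 2 gets 4 ≥ 1 from Y — Nash equilibrium.
(X, Y): Country 2 prefers X (4 > 1) — not an equilibrium.
(Y, X): Country 1 prefers X (4 > 0) — not an equilibrium.
(Y, Y): Country 1 prefers X (7 > 0); Country 2 prefers X (6 > 4) — not an equilibrium.

(X, X)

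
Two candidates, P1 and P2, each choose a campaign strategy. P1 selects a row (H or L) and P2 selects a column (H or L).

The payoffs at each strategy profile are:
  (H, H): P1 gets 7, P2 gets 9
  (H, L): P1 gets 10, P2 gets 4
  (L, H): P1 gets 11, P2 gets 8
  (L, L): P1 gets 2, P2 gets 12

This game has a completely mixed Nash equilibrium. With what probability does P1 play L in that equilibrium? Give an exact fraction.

5/9

Let r be the probability that P1 plays H. In a completely mixed equilibrium, P2 must be indifferent between H and L.
P2's expected payoff from H is 9r + 8(1−r); from L it is 4r + 12(1−r).
Setting these equal: r + 8 = −8r + 12, so r = 4/9.
Therefore P1 plays L with probability 1 − 4/9 = 5/9.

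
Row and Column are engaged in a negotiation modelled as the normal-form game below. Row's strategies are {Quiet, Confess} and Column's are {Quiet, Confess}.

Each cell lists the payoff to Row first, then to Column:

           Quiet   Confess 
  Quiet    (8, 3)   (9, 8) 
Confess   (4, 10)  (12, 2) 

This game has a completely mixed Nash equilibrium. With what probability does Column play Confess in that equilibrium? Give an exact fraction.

4/7

Let y be the probability that Column plays Quiet. In a completely mixed equilibrium, Row must be indifferent between Quiet and Confess.
Row's expected payoff from Quiet is 8y + 9(1−y); from Confess it is 4y + 12(1−y).
Setting these equal: −y + 9 = −8y + 12, so y = 3/7.
Therefore Column plays Confess with probability 1 − 3/7 = 4/7.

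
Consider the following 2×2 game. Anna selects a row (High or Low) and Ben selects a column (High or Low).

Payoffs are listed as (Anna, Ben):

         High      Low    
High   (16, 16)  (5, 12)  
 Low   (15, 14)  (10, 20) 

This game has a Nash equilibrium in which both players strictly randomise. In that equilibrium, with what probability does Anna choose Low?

Let r be the probability that Anna plays High. In a completely mixed equilibrium, Ben must be indifferent between High and Low.
Ben's expected payoff from High is 16r + 14(1−r); from Low it is 12r + 20(1−r).
Setting these equal: 2r + 14 = −8r + 20, so r = 3/5.
Therefore Anna plays Low with probability 1 − 3/5 = 2/5.

2/5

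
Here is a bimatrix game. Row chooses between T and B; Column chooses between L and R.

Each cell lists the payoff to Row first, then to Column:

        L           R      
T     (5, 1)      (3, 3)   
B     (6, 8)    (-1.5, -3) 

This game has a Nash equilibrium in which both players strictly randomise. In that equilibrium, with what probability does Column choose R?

Let c be the probability that Column plays L. In a completely mixed equilibrium, Row must be indifferent between T and B.
Row's expected payoff from T is 5c + 3(1−c); from B it is 6c − 1.5(1−c).
Setting these equal: 2c + 3 = 7.5c − 1.5, so c = 9/11.
Therefore Column plays R with probability 1 − 9/11 = 2/11.

2/11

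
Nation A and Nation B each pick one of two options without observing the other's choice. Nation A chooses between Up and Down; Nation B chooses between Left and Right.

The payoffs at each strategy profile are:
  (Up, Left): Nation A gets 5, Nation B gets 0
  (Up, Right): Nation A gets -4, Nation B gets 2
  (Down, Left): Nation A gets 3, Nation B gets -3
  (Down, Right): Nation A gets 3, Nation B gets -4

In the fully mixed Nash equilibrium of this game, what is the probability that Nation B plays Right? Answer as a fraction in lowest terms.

2/9

Let c be the probability that Nation B plays Left. In a completely mixed equilibrium, Nation A must be indifferent between Up and Down.
Nation A's expected payoff from Up is 5c − 4(1−c); from Down it is 3c + 3(1−c).
Setting these equal: 9c − 4 = 3, so c = 7/9.
Therefore Nation B plays Right with probability 1 − 7/9 = 2/9.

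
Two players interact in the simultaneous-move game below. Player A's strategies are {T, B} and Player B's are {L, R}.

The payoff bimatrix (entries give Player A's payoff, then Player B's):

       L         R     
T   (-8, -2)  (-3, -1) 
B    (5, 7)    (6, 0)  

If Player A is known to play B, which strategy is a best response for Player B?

L

Against B, Player B earns 7 from L and 0 from R.
So L is the best response.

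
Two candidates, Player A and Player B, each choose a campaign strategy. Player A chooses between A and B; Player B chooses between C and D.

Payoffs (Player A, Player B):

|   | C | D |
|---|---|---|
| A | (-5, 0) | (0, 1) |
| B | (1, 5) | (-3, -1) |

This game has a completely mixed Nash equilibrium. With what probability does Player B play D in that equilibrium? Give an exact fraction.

2/3

Let q be the probability that Player B plays C. In a completely mixed equilibrium, Player A must be indifferent between A and B.
Player A's expected payoff from A is −5q; from B it is q − 3(1−q).
Setting these equal: −5q = 4q − 3, so q = 1/3.
Therefore Player B plays D with probability 1 − 1/3 = 2/3.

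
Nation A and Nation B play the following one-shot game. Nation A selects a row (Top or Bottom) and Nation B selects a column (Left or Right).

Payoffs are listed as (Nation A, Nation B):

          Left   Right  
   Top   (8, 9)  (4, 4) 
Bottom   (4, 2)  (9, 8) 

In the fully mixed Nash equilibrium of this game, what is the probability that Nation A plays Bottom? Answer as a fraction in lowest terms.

5/11

Let r be the probability that Nation A plays Top. In a completely mixed equilibrium, Nation B must be indifferent between Left and Right.
Nation B's expected payoff from Left is 9r + 2(1−r); from Right it is 4r + 8(1−r).
Setting these equal: 7r + 2 = −4r + 8, so r = 6/11.
Therefore Nation A plays Bottom with probability 1 − 6/11 = 5/11.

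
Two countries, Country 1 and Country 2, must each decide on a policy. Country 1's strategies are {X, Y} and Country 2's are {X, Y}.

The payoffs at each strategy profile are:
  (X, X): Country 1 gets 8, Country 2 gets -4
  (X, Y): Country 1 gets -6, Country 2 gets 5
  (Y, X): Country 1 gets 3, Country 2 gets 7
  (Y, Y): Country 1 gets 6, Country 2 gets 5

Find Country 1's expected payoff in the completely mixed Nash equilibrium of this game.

66/17

First find q, the probability Country 2 plays X, from Country 1's indifference between X and Y: 8q − 6(1−q) = 3q + 6(1−q), giving q = 12/17.
Since Country 1 is indifferent in equilibrium, Country 1's expected payoff equals the payoff from either row against (12/17, 5/17). Using X: 8(12/17) − 6(5/17) = 66/17.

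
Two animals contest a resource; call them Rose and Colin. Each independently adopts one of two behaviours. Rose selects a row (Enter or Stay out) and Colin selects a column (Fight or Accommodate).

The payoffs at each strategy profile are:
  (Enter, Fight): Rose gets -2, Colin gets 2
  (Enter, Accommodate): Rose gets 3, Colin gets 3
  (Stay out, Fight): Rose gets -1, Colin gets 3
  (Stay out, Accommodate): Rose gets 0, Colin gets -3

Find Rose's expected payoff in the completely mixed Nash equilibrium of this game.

-3/4

First find q, the probability Colin plays Fight, from Rose's indifference between Enter and Stay out: −2q + 3(1−q) = −q, giving q = 3/4.
Since Rose is indifferent in equilibrium, Rose's expected payoff equals the payoff from either row against (3/4, 1/4). Using Enter: −2(3/4) + 3(1/4) = -3/4.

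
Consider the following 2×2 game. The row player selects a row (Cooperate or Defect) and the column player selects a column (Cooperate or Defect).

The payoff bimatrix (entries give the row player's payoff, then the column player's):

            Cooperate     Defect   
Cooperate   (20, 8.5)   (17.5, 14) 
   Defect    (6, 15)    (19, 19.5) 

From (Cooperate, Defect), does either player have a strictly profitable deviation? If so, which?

The row player

The row player at (Cooperate, Defect) earns 17.5; deviating to Defect yields 19 — a strict improvement.
The column player earns 14; deviating to Cooperate yields 8.5 — not better.
Only the row player has a strictly profitable deviation.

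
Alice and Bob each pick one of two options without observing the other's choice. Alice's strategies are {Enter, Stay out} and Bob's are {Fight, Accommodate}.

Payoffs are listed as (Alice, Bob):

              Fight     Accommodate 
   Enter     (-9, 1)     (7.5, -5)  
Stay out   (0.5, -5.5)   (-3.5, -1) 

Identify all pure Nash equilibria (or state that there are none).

none

(Enter, Fight): Alice prefers Stay out (0.5 > -9) — not an equilibrium.
(Enter, Accommodate): Bob prefers Fight (1 > -5) — not an equilibrium.
(Stay out, Fight): Bob prefers Accommodate (-1 > -5.5) — not an equilibrium.
(Stay out, Accommodate): Alice prefers Enter (7.5 > -3.5) — not an equilibrium.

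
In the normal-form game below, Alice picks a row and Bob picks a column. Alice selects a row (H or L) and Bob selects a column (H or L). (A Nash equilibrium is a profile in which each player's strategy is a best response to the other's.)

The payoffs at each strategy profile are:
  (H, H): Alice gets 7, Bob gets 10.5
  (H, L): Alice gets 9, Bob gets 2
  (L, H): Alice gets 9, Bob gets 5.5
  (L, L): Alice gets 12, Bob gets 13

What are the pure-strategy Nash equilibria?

(L, L)

(H, H): Alice prefers L (9 > 7) — not an equilibrium.
(H, L): Alice prefers L (12 > 9); Bob prefers H (10.5 > 2) — not an equilibrium.
(L, H): Bob prefers L (13 > 5.5) — not an equilibrium.
(L, L): Alice gets 12 ≥ 9 from H, and Bob gets 13 ≥ 5.5 from H — Nash equilibrium.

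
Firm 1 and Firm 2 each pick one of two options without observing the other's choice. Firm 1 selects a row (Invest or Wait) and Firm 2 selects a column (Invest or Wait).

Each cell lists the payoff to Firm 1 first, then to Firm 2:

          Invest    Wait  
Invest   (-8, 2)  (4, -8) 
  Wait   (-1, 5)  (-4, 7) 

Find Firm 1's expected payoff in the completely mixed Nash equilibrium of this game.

-12/5

First find y, the probability Firm 2 plays Invest, from Firm 1's indifference between Invest and Wait: −8y + 4(1−y) = −y − 4(1−y), giving y = 8/15.
Since Firm 1 is indifferent in equilibrium, Firm 1's expected payoff equals the payoff from either row against (8/15, 7/15). Using Invest: −8(8/15) + 4(7/15) = -12/5.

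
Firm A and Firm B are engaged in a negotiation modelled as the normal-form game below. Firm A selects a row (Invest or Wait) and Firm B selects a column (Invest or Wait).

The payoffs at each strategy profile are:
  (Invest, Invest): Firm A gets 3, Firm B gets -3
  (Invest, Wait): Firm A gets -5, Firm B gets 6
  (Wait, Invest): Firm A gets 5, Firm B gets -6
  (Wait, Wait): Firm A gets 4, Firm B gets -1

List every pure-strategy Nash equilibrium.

(Invest, Invest): Firm A prefers Wait (5 > 3); Firm B prefers Wait (6 > -3) — not an equilibrium.
(Invest, Wait): Firm A prefers Wait (4 > -5) — not an equilibrium.
(Wait, Invest): Firm B prefers Wait (-1 > -6) — not an equilibrium.
(Wait, Wait): Firm A gets 4 ≥ -5 from Invest, and Firm B gets -1 ≥ -6 from Invest — Nash equilibrium.

(Wait, Wait)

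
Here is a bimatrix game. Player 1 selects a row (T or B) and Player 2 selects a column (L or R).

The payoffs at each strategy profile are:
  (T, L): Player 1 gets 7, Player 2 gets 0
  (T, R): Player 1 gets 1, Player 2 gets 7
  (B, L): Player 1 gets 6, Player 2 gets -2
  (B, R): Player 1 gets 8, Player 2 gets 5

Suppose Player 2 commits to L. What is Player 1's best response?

Against L, Player 1 earns 7 from T and 6 from B.
So T is the best response.

T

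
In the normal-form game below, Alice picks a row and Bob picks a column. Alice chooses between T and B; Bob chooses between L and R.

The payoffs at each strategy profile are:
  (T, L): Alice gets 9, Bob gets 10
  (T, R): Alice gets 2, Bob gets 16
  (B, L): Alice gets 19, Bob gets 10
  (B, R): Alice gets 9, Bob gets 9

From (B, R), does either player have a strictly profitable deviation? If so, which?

Bob

Alice at (B, R) earns 9; deviating to T yields 2 — not better.
Bob earns 9; deviating to L yields 10 — a strict improvement.
Only Bob has a strictly profitable deviation.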